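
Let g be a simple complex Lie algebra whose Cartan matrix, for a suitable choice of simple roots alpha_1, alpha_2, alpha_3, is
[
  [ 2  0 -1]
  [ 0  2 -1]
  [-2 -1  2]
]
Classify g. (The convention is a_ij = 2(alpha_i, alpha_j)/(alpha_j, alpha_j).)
B_3

The matrix has rank 3 with 2's on the diagonal. Reading the off-diagonal entries as Dynkin edges (a single edge where a_ij = a_ji = -1; a double or triple edge where a_ij * a_ji = 2 or 3), the diagram is a chain of 3 nodes with a double edge at one end; the terminal node there is the unique short simple root (B_3). One simple-root ordering that puts it in standard form is (alpha_2, alpha_3, alpha_1). So the algebra is type B_3, i.e. so(7).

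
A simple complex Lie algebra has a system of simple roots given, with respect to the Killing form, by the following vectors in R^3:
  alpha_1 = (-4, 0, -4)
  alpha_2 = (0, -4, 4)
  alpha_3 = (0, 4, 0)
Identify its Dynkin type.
B_3 (so(7))

Compute the Cartan integers a_ij = 2(alpha_i, alpha_j)/(alpha_j, alpha_j); the resulting 3x3 Cartan matrix is
[[2, -1, 0], [-1, 2, -2], [0, -1, 2]].
The roots have two lengths (squared-length ratio 2:1); the short ones are alpha_{3}. The associated Dynkin diagram is a chain of 3 nodes with a double edge at one end; the terminal node there is the unique short simple root (B_3), so the type is B_3 (the algebra so(7)).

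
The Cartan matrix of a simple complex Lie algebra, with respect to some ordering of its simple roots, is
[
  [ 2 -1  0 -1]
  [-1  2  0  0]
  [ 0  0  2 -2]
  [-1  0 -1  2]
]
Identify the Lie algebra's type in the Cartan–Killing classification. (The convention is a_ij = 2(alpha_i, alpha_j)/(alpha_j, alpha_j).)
The matrix has rank 4 with 2's on the diagonal. Reading the off-diagonal entries as Dynkin edges (a single edge where a_ij = a_ji = -1; a double or triple edge where a_ij * a_ji = 2 or 3), the diagram is a chain of 4 nodes with a double edge at one end; the terminal node there is the unique long simple root (C_4). One simple-root ordering that puts it in standard form is (alpha_2, alpha_1, alpha_4, alpha_3). So the algebra is type C_4, i.e. sp(8).

type C_4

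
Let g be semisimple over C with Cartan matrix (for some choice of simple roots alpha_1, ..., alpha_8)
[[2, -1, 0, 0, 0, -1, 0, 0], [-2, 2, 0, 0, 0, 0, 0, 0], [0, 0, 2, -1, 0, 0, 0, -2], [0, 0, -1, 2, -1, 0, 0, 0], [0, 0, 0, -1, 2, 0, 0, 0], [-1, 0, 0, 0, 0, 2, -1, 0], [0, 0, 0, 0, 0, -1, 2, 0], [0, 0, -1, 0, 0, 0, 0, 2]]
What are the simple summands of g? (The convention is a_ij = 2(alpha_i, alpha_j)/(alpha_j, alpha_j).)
B_4 (so(9)) + C_4 (sp(8))

The diagram associated to this matrix has two connected components: the simple roots {alpha_3, alpha_4, alpha_5, alpha_8} form a chain of 4 nodes with a double edge at one end; the terminal node there is the unique short simple root (B_4), and {alpha_1, alpha_2, alpha_6, alpha_7} form a chain of 4 nodes with a double edge at one end; the terminal node there is the unique long simple root (C_4). A semisimple Lie algebra decomposes uniquely as the direct sum of simple ideals, one per connected component of its Dynkin diagram, so g ≅ B_4 ⊕ C_4 (dimension 36 + 36 = 72).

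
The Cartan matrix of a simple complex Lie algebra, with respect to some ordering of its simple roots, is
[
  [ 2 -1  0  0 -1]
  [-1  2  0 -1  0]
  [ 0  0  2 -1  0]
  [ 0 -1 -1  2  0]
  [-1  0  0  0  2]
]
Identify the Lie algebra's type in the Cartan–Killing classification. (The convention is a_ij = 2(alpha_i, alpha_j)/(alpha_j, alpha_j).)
A_5 (sl(6))

The matrix has rank 5 with 2's on the diagonal. Reading the off-diagonal entries as Dynkin edges (a single edge where a_ij = a_ji = -1; a double or triple edge where a_ij * a_ji = 2 or 3), the diagram is a chain of 5 nodes with single edges (A_5). One simple-root ordering that puts it in standard form is (alpha_3, alpha_4, alpha_2, alpha_1, alpha_5). So the algebra is type A_5, i.e. sl(6).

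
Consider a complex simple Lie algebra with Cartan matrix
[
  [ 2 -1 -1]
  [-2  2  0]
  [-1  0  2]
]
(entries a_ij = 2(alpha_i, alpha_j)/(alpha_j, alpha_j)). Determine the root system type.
C_3

The matrix has rank 3 with 2's on the diagonal. Reading the off-diagonal entries as Dynkin edges (a single edge where a_ij = a_ji = -1; a double or triple edge where a_ij * a_ji = 2 or 3), the diagram is a chain of 3 nodes with a double edge at one end; the terminal node there is the unique long simple root (C_3). One simple-root ordering that puts it in standard form is (alpha_3, alpha_1, alpha_2). So the algebra is type C_3, i.e. sp(6).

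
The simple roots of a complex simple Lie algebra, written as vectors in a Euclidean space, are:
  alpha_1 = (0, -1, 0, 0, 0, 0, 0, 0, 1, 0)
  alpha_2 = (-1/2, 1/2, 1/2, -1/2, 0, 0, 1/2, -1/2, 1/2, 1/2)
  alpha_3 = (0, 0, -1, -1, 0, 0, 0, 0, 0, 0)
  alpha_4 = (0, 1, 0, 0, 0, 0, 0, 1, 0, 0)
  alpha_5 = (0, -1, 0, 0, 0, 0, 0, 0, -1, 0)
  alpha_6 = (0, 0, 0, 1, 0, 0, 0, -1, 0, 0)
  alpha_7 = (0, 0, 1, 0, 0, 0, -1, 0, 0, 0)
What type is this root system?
Compute the Cartan integers a_ij = 2(alpha_i, alpha_j)/(alpha_j, alpha_j); the resulting 7x7 Cartan matrix is
[[2, 0, 0, -1, 0, 0, 0], [0, 2, 0, 0, -1, 0, 0], [0, 0, 2, 0, 0, -1, -1], [-1, 0, 0, 2, -1, -1, 0], [0, -1, 0, -1, 2, 0, 0], [0, 0, -1, -1, 0, 2, 0], [0, 0, -1, 0, 0, 0, 2]].
All simple roots have the same length, so the diagram is simply laced. The associated Dynkin diagram is a chain of 6 nodes with one extra node attached to the third node from one end (E_7), so the type is E_7.

E_7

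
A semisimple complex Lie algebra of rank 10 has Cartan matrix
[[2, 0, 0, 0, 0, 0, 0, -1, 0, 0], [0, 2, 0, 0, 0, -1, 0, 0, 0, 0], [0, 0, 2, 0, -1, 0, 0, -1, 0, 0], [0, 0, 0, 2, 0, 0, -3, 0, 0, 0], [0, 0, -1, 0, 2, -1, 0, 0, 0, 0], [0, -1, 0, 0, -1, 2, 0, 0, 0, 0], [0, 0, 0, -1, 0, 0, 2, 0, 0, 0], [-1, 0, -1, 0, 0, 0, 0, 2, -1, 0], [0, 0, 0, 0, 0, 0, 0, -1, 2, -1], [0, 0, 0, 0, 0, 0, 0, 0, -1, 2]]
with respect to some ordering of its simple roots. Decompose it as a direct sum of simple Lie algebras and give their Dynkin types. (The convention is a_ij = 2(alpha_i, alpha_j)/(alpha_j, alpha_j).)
The diagram associated to this matrix has two connected components: the simple roots {alpha_1, alpha_2, alpha_3, alpha_5, alpha_6, alpha_8, alpha_9, alpha_10} form a chain of 7 nodes with one extra node attached to the third node from one end (E_8), and {alpha_4, alpha_7} form two nodes joined by a triple edge (G_2). A semisimple Lie algebra decomposes uniquely as the direct sum of simple ideals, one per connected component of its Dynkin diagram, so g ≅ E_8 ⊕ G_2 (dimension 248 + 14 = 262).

E_8 + G_2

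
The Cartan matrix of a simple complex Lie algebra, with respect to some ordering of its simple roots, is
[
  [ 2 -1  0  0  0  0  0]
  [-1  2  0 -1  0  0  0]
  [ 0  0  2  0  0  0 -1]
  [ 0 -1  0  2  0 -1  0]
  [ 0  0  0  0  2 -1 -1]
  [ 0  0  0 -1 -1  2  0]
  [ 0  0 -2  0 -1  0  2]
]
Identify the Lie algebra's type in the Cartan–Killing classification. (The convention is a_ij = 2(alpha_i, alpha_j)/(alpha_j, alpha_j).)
B7

The matrix has rank 7 with 2's on the diagonal. Reading the off-diagonal entries as Dynkin edges (a single edge where a_ij = a_ji = -1; a double or triple edge where a_ij * a_ji = 2 or 3), the diagram is a chain of 7 nodes with a double edge at one end; the terminal node there is the unique short simple root (B_7). One simple-root ordering that puts it in standard form is (alpha_1, alpha_2, alpha_4, alpha_6, alpha_5, alpha_7, alpha_3). So the algebra is type B_7, i.e. so(15).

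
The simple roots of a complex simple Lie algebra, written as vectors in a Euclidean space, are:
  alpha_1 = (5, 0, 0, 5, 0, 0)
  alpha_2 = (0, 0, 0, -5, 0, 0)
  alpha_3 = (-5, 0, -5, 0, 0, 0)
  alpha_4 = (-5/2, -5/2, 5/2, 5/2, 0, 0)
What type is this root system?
type F_4

Compute the Cartan integers a_ij = 2(alpha_i, alpha_j)/(alpha_j, alpha_j); the resulting 4x4 Cartan matrix is
[[2, -2, -1, 0], [-1, 2, 0, -1], [-1, 0, 2, 0], [0, -1, 0, 2]].
The roots have two lengths (squared-length ratio 2:1); the short ones are alpha_{2,4}. The associated Dynkin diagram is a chain of 4 nodes with a double edge between the middle two (F_4), so the type is F_4.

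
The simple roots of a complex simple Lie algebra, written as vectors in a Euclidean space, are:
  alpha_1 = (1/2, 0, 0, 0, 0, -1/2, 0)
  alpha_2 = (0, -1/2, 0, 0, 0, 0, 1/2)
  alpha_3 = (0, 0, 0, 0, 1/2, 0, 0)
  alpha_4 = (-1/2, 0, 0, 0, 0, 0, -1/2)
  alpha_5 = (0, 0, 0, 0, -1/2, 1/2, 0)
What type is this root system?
Compute the Cartan integers a_ij = 2(alpha_i, alpha_j)/(alpha_j, alpha_j); the resulting 5x5 Cartan matrix is
[[2, 0, 0, -1, -1], [0, 2, 0, -1, 0], [0, 0, 2, 0, -1], [-1, -1, 0, 2, 0], [-1, 0, -2, 0, 2]].
The roots have two lengths (squared-length ratio 2:1); the short ones are alpha_{3}. The associated Dynkin diagram is a chain of 5 nodes with a double edge at one end; the terminal node there is the unique short simple root (B_5), so the type is B_5 (the algebra so(11)).

B_5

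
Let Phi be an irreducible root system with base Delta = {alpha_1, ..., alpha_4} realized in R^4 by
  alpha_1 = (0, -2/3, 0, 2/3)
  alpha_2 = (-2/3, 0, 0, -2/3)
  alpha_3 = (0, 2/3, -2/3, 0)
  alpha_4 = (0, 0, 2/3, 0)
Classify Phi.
Compute the Cartan integers a_ij = 2(alpha_i, alpha_j)/(alpha_j, alpha_j); the resulting 4x4 Cartan matrix is
[[2, -1, -1, 0], [-1, 2, 0, 0], [-1, 0, 2, -2], [0, 0, -1, 2]].
The roots have two lengths (squared-length ratio 2:1); the short ones are alpha_{4}. The associated Dynkin diagram is a chain of 4 nodes with a double edge at one end; the terminal node there is the unique short simple root (B_4), so the type is B_4 (the algebra so(9)).

B4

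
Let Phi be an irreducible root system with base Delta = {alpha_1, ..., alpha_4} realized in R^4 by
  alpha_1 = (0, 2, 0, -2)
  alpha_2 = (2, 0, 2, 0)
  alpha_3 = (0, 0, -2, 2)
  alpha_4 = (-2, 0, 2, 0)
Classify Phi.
D_4

Compute the Cartan integers a_ij = 2(alpha_i, alpha_j)/(alpha_j, alpha_j); the resulting 4x4 Cartan matrix is
[[2, 0, -1, 0], [0, 2, -1, 0], [-1, -1, 2, -1], [0, 0, -1, 2]].
All simple roots have the same length, so the diagram is simply laced. The associated Dynkin diagram is a chain of 2 nodes with a fork of two nodes at one end (D_4), so the type is D_4 (the algebra so(8)).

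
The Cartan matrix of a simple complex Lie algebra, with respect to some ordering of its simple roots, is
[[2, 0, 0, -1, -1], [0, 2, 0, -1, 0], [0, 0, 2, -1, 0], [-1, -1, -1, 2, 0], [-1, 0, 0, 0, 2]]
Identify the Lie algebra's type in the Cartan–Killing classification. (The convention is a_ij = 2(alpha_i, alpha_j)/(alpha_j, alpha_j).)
The matrix has rank 5 with 2's on the diagonal. Reading the off-diagonal entries as Dynkin edges (a single edge where a_ij = a_ji = -1; a double or triple edge where a_ij * a_ji = 2 or 3), the diagram is a chain of 3 nodes with a fork of two nodes at one end (D_5). One simple-root ordering that puts it in standard form is (alpha_5, alpha_1, alpha_4, alpha_3, alpha_2). So the algebra is type D_5, i.e. so(10).

D5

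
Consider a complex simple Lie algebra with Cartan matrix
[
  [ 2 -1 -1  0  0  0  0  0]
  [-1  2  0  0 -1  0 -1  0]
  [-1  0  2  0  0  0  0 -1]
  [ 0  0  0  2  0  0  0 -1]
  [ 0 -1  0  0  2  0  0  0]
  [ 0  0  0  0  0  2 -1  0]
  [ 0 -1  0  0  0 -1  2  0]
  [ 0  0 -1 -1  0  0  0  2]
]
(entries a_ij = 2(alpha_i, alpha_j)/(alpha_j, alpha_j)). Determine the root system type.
The matrix has rank 8 with 2's on the diagonal. Reading the off-diagonal entries as Dynkin edges (a single edge where a_ij = a_ji = -1; a double or triple edge where a_ij * a_ji = 2 or 3), the diagram is a chain of 7 nodes with one extra node attached to the third node from one end (E_8). One simple-root ordering that puts it in standard form is (alpha_6, alpha_5, alpha_7, alpha_2, alpha_1, alpha_3, alpha_8, alpha_4). So the algebra is type E_8.

E8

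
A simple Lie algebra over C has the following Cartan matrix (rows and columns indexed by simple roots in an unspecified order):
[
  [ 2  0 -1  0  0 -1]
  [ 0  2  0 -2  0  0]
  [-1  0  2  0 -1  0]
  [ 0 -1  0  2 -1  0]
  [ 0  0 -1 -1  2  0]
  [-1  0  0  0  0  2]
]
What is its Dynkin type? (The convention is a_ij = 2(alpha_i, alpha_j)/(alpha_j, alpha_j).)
The matrix has rank 6 with 2's on the diagonal. Reading the off-diagonal entries as Dynkin edges (a single edge where a_ij = a_ji = -1; a double or triple edge where a_ij * a_ji = 2 or 3), the diagram is a chain of 6 nodes with a double edge at one end; the terminal node there is the unique long simple root (C_6). One simple-root ordering that puts it in standard form is (alpha_6, alpha_1, alpha_3, alpha_5, alpha_4, alpha_2). So the algebra is type C_6, i.e. sp(12).

C6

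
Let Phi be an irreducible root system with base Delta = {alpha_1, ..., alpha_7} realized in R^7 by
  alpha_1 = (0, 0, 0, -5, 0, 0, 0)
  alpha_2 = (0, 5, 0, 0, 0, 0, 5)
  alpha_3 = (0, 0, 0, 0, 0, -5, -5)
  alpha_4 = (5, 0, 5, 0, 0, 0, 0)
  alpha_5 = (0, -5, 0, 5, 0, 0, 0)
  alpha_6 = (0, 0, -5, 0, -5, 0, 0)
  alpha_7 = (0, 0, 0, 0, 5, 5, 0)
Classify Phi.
B_7 (so(15))

Compute the Cartan integers a_ij = 2(alpha_i, alpha_j)/(alpha_j, alpha_j); the resulting 7x7 Cartan matrix is
[[2, 0, 0, 0, -1, 0, 0], [0, 2, -1, 0, -1, 0, 0], [0, -1, 2, 0, 0, 0, -1], [0, 0, 0, 2, 0, -1, 0], [-2, -1, 0, 0, 2, 0, 0], [0, 0, 0, -1, 0, 2, -1], [0, 0, -1, 0, 0, -1, 2]].
The roots have two lengths (squared-length ratio 2:1); the short ones are alpha_{1}. The associated Dynkin diagram is a chain of 7 nodes with a double edge at one end; the terminal node there is the unique short simple root (B_7), so the type is B_7 (the algebra so(15)).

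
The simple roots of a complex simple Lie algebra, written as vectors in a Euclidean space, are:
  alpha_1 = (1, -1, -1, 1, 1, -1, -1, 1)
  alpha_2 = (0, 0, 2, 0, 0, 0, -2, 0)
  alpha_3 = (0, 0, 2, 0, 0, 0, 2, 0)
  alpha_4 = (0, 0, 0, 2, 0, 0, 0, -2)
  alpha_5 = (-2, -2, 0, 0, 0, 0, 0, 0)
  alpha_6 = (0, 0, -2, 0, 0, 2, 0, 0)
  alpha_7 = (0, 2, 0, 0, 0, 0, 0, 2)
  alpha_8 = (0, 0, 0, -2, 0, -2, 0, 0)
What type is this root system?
E8

Compute the Cartan integers a_ij = 2(alpha_i, alpha_j)/(alpha_j, alpha_j); the resulting 8x8 Cartan matrix is
[[2, 0, -1, 0, 0, 0, 0, 0], [0, 2, 0, 0, 0, -1, 0, 0], [-1, 0, 2, 0, 0, -1, 0, 0], [0, 0, 0, 2, 0, 0, -1, -1], [0, 0, 0, 0, 2, 0, -1, 0], [0, -1, -1, 0, 0, 2, 0, -1], [0, 0, 0, -1, -1, 0, 2, 0], [0, 0, 0, -1, 0, -1, 0, 2]].
All simple roots have the same length, so the diagram is simply laced. The associated Dynkin diagram is a chain of 7 nodes with one extra node attached to the third node from one end (E_8), so the type is E_8.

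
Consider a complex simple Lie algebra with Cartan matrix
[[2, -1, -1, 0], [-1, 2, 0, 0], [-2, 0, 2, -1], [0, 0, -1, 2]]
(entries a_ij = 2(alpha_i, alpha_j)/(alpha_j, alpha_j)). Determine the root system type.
F4

The matrix has rank 4 with 2's on the diagonal. Reading the off-diagonal entries as Dynkin edges (a single edge where a_ij = a_ji = -1; a double or triple edge where a_ij * a_ji = 2 or 3), the diagram is a chain of 4 nodes with a double edge between the middle two (F_4). One simple-root ordering that puts it in standard form is (alpha_4, alpha_3, alpha_1, alpha_2). So the algebra is type F_4.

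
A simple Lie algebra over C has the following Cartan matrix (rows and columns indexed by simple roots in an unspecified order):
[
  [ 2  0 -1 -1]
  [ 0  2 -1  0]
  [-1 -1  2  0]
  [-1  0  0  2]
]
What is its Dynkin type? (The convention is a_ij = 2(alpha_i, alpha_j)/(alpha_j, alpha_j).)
A_4 (sl(5))

The matrix has rank 4 with 2's on the diagonal. Reading the off-diagonal entries as Dynkin edges (a single edge where a_ij = a_ji = -1; a double or triple edge where a_ij * a_ji = 2 or 3), the diagram is a chain of 4 nodes with single edges (A_4). One simple-root ordering that puts it in standard form is (alpha_2, alpha_3, alpha_1, alpha_4). So the algebra is type A_4, i.e. sl(5).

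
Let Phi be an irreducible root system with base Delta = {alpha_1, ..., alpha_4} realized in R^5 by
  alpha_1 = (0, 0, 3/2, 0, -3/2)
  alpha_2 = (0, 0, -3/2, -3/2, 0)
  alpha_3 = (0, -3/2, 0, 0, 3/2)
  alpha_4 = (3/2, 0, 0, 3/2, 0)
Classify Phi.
Compute the Cartan integers a_ij = 2(alpha_i, alpha_j)/(alpha_j, alpha_j); the resulting 4x4 Cartan matrix is
[[2, -1, -1, 0], [-1, 2, 0, -1], [-1, 0, 2, 0], [0, -1, 0, 2]].
All simple roots have the same length, so the diagram is simply laced. The associated Dynkin diagram is a chain of 4 nodes with single edges (A_4), so the type is A_4 (the algebra sl(5)).

A_4 (sl(5))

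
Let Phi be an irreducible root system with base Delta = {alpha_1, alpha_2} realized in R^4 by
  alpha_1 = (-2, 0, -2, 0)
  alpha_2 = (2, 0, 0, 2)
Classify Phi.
Compute the Cartan integers a_ij = 2(alpha_i, alpha_j)/(alpha_j, alpha_j); the resulting 2x2 Cartan matrix is
[[2, -1], [-1, 2]].
All simple roots have the same length, so the diagram is simply laced. The associated Dynkin diagram is a chain of 2 nodes with single edges (A_2), so the type is A_2 (the algebra sl(3)).

A_2 (sl(3))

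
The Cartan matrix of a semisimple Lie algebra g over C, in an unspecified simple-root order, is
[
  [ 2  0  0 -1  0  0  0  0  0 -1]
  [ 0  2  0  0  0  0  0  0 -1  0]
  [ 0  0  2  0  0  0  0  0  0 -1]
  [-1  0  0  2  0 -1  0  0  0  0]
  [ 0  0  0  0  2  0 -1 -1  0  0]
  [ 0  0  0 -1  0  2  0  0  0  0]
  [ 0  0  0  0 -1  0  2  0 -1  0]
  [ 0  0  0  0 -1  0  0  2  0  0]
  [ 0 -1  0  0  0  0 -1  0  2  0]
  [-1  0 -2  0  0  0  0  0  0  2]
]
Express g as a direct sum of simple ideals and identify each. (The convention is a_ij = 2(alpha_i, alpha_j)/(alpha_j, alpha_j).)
The diagram associated to this matrix has two connected components: the simple roots {alpha_2, alpha_5, alpha_7, alpha_8, alpha_9} form a chain of 5 nodes with single edges (A_5), and {alpha_1, alpha_3, alpha_4, alpha_6, alpha_10} form a chain of 5 nodes with a double edge at one end; the terminal node there is the unique short simple root (B_5). A semisimple Lie algebra decomposes uniquely as the direct sum of simple ideals, one per connected component of its Dynkin diagram, so g ≅ A_5 ⊕ B_5 (dimension 35 + 55 = 90).

type A_5 ⊕ type B_5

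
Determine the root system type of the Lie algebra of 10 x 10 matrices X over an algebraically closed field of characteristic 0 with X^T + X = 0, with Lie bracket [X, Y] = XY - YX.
type D_5

This is so(10) with 10 even, which has dimension 10(10-1)/2 = 45 and rank 10/2 = 5. In the classification of classical Lie algebras, the orthogonal algebra so(2n) in an even number of variables has type D_n; here n = 5, so the Dynkin diagram is a chain of 3 nodes with a fork of two nodes at one end (D_5). Hence the type is D_5.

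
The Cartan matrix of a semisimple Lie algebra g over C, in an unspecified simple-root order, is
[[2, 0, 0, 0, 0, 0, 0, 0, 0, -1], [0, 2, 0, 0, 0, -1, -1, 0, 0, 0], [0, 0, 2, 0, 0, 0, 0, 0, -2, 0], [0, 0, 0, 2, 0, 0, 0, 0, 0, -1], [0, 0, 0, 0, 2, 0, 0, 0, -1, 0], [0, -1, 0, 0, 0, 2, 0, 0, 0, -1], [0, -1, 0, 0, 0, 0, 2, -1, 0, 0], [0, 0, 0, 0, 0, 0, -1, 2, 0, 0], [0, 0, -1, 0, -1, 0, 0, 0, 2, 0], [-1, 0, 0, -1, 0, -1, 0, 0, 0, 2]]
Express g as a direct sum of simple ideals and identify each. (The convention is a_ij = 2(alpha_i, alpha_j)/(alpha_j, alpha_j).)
C_3 (sp(6)) ⊕ D_7 (so(14))

The diagram associated to this matrix has two connected components: the simple roots {alpha_3, alpha_5, alpha_9} form a chain of 3 nodes with a double edge at one end; the terminal node there is the unique long simple root (C_3), and {alpha_1, alpha_2, alpha_4, alpha_6, alpha_7, alpha_8, alpha_10} form a chain of 5 nodes with a fork of two nodes at one end (D_7). A semisimple Lie algebra decomposes uniquely as the direct sum of simple ideals, one per connected component of its Dynkin diagram, so g ≅ C_3 ⊕ D_7 (dimension 21 + 91 = 112).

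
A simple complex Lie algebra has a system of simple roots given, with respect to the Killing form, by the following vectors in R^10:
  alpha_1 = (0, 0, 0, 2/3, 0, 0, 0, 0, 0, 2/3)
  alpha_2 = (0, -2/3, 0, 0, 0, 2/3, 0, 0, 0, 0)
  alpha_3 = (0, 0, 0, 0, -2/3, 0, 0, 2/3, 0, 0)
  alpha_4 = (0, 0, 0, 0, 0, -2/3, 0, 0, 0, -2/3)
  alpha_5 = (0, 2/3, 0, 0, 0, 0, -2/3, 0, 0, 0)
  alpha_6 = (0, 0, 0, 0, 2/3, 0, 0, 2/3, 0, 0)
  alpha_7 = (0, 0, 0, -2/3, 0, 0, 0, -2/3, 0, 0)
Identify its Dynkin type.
D_7

Compute the Cartan integers a_ij = 2(alpha_i, alpha_j)/(alpha_j, alpha_j); the resulting 7x7 Cartan matrix is
[[2, 0, 0, -1, 0, 0, -1], [0, 2, 0, -1, -1, 0, 0], [0, 0, 2, 0, 0, 0, -1], [-1, -1, 0, 2, 0, 0, 0], [0, -1, 0, 0, 2, 0, 0], [0, 0, 0, 0, 0, 2, -1], [-1, 0, -1, 0, 0, -1, 2]].
All simple roots have the same length, so the diagram is simply laced. The associated Dynkin diagram is a chain of 5 nodes with a fork of two nodes at one end (D_7), so the type is D_7 (the algebra so(14)).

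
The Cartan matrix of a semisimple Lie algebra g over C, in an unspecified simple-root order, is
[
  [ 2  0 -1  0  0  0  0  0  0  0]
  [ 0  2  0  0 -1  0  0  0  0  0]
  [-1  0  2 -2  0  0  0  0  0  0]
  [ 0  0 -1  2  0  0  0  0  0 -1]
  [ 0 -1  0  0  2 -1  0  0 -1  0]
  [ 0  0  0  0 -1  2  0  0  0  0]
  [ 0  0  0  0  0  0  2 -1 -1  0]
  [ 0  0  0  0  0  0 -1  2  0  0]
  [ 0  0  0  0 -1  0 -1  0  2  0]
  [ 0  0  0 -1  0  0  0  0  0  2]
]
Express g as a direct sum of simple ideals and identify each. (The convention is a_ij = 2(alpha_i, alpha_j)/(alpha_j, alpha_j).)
D_6 (so(12)) + F_4

The diagram associated to this matrix has two connected components: the simple roots {alpha_2, alpha_5, alpha_6, alpha_7, alpha_8, alpha_9} form a chain of 4 nodes with a fork of two nodes at one end (D_6), and {alpha_1, alpha_3, alpha_4, alpha_10} form a chain of 4 nodes with a double edge between the middle two (F_4). A semisimple Lie algebra decomposes uniquely as the direct sum of simple ideals, one per connected component of its Dynkin diagram, so g ≅ D_6 ⊕ F_4 (dimension 66 + 52 = 118).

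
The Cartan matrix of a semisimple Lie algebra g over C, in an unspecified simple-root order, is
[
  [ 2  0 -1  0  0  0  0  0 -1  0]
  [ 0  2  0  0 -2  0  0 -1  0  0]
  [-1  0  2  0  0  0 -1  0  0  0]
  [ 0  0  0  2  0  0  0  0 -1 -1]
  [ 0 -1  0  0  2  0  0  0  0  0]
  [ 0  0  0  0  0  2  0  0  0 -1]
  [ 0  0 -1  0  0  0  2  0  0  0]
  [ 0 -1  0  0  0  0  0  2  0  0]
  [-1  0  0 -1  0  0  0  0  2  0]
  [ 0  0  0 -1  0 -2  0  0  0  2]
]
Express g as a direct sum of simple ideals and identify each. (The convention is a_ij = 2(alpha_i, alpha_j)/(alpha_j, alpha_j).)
type B_3 + type B_7

The diagram associated to this matrix has two connected components: the simple roots {alpha_2, alpha_5, alpha_8} form a chain of 3 nodes with a double edge at one end; the terminal node there is the unique short simple root (B_3), and {alpha_1, alpha_3, alpha_4, alpha_6, alpha_7, alpha_9, alpha_10} form a chain of 7 nodes with a double edge at one end; the terminal node there is the unique short simple root (B_7). A semisimple Lie algebra decomposes uniquely as the direct sum of simple ideals, one per connected component of its Dynkin diagram, so g ≅ B_3 ⊕ B_7 (dimension 21 + 105 = 126).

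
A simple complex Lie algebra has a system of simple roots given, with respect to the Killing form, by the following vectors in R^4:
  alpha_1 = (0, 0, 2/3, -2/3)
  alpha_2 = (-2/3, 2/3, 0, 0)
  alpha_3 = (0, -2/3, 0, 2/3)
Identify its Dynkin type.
A_3 (sl(4))

Compute the Cartan integers a_ij = 2(alpha_i, alpha_j)/(alpha_j, alpha_j); the resulting 3x3 Cartan matrix is
[[2, 0, -1], [0, 2, -1], [-1, -1, 2]].
All simple roots have the same length, so the diagram is simply laced. The associated Dynkin diagram is a chain of 3 nodes with single edges (A_3), so the type is A_3 (the algebra sl(4)).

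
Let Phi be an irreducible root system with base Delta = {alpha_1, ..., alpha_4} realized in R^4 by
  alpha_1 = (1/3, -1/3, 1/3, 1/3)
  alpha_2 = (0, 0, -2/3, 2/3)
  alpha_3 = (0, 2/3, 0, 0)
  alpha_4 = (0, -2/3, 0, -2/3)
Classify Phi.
Compute the Cartan integers a_ij = 2(alpha_i, alpha_j)/(alpha_j, alpha_j); the resulting 4x4 Cartan matrix is
[[2, 0, -1, 0], [0, 2, 0, -1], [-1, 0, 2, -1], [0, -1, -2, 2]].
The roots have two lengths (squared-length ratio 2:1); the short ones are alpha_{1,3}. The associated Dynkin diagram is a chain of 4 nodes with a double edge between the middle two (F_4), so the type is F_4.

F4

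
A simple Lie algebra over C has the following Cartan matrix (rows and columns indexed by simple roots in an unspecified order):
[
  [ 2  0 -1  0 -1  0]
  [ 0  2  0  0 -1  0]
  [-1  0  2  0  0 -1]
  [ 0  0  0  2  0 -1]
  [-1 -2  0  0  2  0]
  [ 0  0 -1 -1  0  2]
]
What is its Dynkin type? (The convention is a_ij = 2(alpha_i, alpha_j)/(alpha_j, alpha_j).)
The matrix has rank 6 with 2's on the diagonal. Reading the off-diagonal entries as Dynkin edges (a single edge where a_ij = a_ji = -1; a double or triple edge where a_ij * a_ji = 2 or 3), the diagram is a chain of 6 nodes with a double edge at one end; the terminal node there is the unique short simple root (B_6). One simple-root ordering that puts it in standard form is (alpha_4, alpha_6, alpha_3, alpha_1, alpha_5, alpha_2). So the algebra is type B_6, i.e. so(13).

B_6 (so(13))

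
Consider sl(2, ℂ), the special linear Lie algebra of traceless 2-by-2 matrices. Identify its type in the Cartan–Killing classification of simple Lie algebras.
A1

This is sl(2), which has dimension 2^2 - 1 = 3 and rank 2 - 1 = 1 (a Cartan subalgebra is the diagonal traceless matrices). In the classification of classical Lie algebras, the special linear algebra sl(n+1) has type A_n; here n = 1, so the Dynkin diagram is a chain of 1 nodes with single edges (A_1). Hence the type is A_1.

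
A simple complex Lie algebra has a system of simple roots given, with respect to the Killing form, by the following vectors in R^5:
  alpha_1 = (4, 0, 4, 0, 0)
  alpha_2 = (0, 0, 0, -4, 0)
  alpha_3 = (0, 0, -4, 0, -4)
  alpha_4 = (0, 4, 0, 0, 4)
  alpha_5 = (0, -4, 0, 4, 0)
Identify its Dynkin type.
type B_5

Compute the Cartan integers a_ij = 2(alpha_i, alpha_j)/(alpha_j, alpha_j); the resulting 5x5 Cartan matrix is
[[2, 0, -1, 0, 0], [0, 2, 0, 0, -1], [-1, 0, 2, -1, 0], [0, 0, -1, 2, -1], [0, -2, 0, -1, 2]].
The roots have two lengths (squared-length ratio 2:1); the short ones are alpha_{2}. The associated Dynkin diagram is a chain of 5 nodes with a double edge at one end; the terminal node there is the unique short simple root (B_5), so the type is B_5 (the algebra so(11)).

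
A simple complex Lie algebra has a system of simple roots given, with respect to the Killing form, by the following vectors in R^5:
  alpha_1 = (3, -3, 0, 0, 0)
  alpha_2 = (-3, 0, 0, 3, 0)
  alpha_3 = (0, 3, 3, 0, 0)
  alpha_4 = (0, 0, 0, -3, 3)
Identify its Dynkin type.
type A_4

Compute the Cartan integers a_ij = 2(alpha_i, alpha_j)/(alpha_j, alpha_j); the resulting 4x4 Cartan matrix is
[[2, -1, -1, 0], [-1, 2, 0, -1], [-1, 0, 2, 0], [0, -1, 0, 2]].
All simple roots have the same length, so the diagram is simply laced. The associated Dynkin diagram is a chain of 4 nodes with single edges (A_4), so the type is A_4 (the algebra sl(5)).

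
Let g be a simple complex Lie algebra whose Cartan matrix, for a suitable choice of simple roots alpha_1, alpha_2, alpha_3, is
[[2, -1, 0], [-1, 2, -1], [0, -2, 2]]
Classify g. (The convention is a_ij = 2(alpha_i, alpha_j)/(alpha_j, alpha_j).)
type C_3

The matrix has rank 3 with 2's on the diagonal. Reading the off-diagonal entries as Dynkin edges (a single edge where a_ij = a_ji = -1; a double or triple edge where a_ij * a_ji = 2 or 3), the diagram is a chain of 3 nodes with a double edge at one end; the terminal node there is the unique long simple root (C_3). One simple-root ordering that puts it in standard form is (alpha_1, alpha_2, alpha_3). So the algebra is type C_3, i.e. sp(6).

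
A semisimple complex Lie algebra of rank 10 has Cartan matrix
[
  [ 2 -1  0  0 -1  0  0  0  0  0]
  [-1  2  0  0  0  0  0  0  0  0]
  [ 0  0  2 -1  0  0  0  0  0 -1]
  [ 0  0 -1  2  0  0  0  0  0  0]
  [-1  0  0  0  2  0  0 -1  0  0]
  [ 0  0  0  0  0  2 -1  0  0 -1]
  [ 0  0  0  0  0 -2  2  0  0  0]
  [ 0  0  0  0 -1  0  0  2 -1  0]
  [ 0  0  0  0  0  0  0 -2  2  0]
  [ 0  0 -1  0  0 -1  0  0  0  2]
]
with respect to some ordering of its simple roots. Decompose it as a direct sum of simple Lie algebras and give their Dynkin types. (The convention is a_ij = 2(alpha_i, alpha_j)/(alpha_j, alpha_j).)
C_5 (sp(10)) + C_5 (sp(10))

The diagram associated to this matrix has two connected components: the simple roots {alpha_1, alpha_2, alpha_5, alpha_8, alpha_9} form a chain of 5 nodes with a double edge at one end; the terminal node there is the unique long simple root (C_5), and {alpha_3, alpha_4, alpha_6, alpha_7, alpha_10} form a chain of 5 nodes with a double edge at one end; the terminal node there is the unique long simple root (C_5). A semisimple Lie algebra decomposes uniquely as the direct sum of simple ideals, one per connected component of its Dynkin diagram, so g ≅ C_5 ⊕ C_5 (dimension 55 + 55 = 110).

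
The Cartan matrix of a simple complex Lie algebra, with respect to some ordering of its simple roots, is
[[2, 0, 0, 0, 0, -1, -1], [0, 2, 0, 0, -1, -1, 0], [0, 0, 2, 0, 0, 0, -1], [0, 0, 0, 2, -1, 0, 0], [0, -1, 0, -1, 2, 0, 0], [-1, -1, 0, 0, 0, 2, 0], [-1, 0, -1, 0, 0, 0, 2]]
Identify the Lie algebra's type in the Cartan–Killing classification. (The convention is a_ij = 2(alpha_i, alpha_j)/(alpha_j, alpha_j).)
The matrix has rank 7 with 2's on the diagonal. Reading the off-diagonal entries as Dynkin edges (a single edge where a_ij = a_ji = -1; a double or triple edge where a_ij * a_ji = 2 or 3), the diagram is a chain of 7 nodes with single edges (A_7). One simple-root ordering that puts it in standard form is (alpha_4, alpha_5, alpha_2, alpha_6, alpha_1, alpha_7, alpha_3). So the algebra is type A_7, i.e. sl(8).

type A_7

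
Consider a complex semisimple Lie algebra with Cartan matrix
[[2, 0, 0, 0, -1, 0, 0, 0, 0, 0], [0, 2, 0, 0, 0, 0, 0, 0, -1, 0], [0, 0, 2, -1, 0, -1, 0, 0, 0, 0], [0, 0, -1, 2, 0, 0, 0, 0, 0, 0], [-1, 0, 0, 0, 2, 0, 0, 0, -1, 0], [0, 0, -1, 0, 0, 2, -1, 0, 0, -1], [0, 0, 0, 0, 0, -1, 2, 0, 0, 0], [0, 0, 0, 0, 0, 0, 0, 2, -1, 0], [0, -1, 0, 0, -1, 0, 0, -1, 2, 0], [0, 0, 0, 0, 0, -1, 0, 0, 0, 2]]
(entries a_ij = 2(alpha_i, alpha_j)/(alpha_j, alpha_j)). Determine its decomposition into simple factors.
D_5 (so(10)) + D_5 (so(10))

The diagram associated to this matrix has two connected components: the simple roots {alpha_3, alpha_4, alpha_6, alpha_7, alpha_10} form a chain of 3 nodes with a fork of two nodes at one end (D_5), and {alpha_1, alpha_2, alpha_5, alpha_8, alpha_9} form a chain of 3 nodes with a fork of two nodes at one end (D_5). A semisimple Lie algebra decomposes uniquely as the direct sum of simple ideals, one per connected component of its Dynkin diagram, so g ≅ D_5 ⊕ D_5 (dimension 45 + 45 = 90).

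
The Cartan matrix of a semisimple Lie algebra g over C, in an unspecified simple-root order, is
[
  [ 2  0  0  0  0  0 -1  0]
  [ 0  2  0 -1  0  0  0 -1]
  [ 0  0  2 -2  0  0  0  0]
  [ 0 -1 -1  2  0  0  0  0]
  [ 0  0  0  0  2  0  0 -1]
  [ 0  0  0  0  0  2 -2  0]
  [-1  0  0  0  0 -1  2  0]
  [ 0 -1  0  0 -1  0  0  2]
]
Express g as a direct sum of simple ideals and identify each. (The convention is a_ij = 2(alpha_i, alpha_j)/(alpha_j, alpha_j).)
The diagram associated to this matrix has two connected components: the simple roots {alpha_1, alpha_6, alpha_7} form a chain of 3 nodes with a double edge at one end; the terminal node there is the unique long simple root (C_3), and {alpha_2, alpha_3, alpha_4, alpha_5, alpha_8} form a chain of 5 nodes with a double edge at one end; the terminal node there is the unique long simple root (C_5). A semisimple Lie algebra decomposes uniquely as the direct sum of simple ideals, one per connected component of its Dynkin diagram, so g ≅ C_3 ⊕ C_5 (dimension 21 + 55 = 76).

C3 + C5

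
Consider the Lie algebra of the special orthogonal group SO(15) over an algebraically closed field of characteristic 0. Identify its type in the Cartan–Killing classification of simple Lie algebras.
type B_7

This is so(15) with 15 odd, which has dimension 15(15-1)/2 = 105 and rank (15-1)/2 = 7. In the classification of classical Lie algebras, the orthogonal algebra so(2n+1) in an odd number of variables has type B_n; here n = 7, so the Dynkin diagram is a chain of 7 nodes with a double edge at one end; the terminal node there is the unique short simple root (B_7). Hence the type is B_7.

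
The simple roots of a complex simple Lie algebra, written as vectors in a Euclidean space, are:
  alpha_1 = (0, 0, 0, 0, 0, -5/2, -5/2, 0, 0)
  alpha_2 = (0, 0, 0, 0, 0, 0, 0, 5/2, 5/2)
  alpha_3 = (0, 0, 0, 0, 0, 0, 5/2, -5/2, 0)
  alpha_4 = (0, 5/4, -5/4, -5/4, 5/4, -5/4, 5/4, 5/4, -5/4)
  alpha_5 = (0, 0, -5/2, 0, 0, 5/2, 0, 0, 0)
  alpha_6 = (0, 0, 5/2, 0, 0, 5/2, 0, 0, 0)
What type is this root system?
E6

Compute the Cartan integers a_ij = 2(alpha_i, alpha_j)/(alpha_j, alpha_j); the resulting 6x6 Cartan matrix is
[[2, 0, -1, 0, -1, -1], [0, 2, -1, 0, 0, 0], [-1, -1, 2, 0, 0, 0], [0, 0, 0, 2, 0, -1], [-1, 0, 0, 0, 2, 0], [-1, 0, 0, -1, 0, 2]].
All simple roots have the same length, so the diagram is simply laced. The associated Dynkin diagram is a chain of 5 nodes with one extra node attached to the third node from one end (E_6), so the type is E_6.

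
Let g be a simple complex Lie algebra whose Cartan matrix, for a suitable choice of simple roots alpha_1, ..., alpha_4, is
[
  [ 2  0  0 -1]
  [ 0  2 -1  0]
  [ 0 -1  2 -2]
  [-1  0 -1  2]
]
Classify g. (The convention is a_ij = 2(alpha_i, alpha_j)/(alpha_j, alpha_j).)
F_4

The matrix has rank 4 with 2's on the diagonal. Reading the off-diagonal entries as Dynkin edges (a single edge where a_ij = a_ji = -1; a double or triple edge where a_ij * a_ji = 2 or 3), the diagram is a chain of 4 nodes with a double edge between the middle two (F_4). One simple-root ordering that puts it in standard form is (alpha_2, alpha_3, alpha_4, alpha_1). So the algebra is type F_4.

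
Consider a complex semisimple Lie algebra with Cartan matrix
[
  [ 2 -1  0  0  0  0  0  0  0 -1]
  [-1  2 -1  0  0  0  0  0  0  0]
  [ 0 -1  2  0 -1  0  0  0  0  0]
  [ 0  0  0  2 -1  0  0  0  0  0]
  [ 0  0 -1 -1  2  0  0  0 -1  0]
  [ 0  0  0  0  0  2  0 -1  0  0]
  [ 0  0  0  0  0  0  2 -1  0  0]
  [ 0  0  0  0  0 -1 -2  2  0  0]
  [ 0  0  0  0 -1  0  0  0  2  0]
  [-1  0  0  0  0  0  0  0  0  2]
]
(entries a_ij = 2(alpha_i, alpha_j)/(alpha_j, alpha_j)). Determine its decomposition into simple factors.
B_3 (so(7)) ⊕ D_7 (so(14))

The diagram associated to this matrix has two connected components: the simple roots {alpha_6, alpha_7, alpha_8} form a chain of 3 nodes with a double edge at one end; the terminal node there is the unique short simple root (B_3), and {alpha_1, alpha_2, alpha_3, alpha_4, alpha_5, alpha_9, alpha_10} form a chain of 5 nodes with a fork of two nodes at one end (D_7). A semisimple Lie algebra decomposes uniquely as the direct sum of simple ideals, one per connected component of its Dynkin diagram, so g ≅ B_3 ⊕ D_7 (dimension 21 + 91 = 112).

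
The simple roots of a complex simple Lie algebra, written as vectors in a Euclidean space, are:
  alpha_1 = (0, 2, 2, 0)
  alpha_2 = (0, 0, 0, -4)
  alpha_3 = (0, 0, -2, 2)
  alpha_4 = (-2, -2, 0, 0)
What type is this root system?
C_4 (sp(8))

Compute the Cartan integers a_ij = 2(alpha_i, alpha_j)/(alpha_j, alpha_j); the resulting 4x4 Cartan matrix is
[[2, 0, -1, -1], [0, 2, -2, 0], [-1, -1, 2, 0], [-1, 0, 0, 2]].
The roots have two lengths (squared-length ratio 2:1); the short ones are alpha_{1,3,4}. The associated Dynkin diagram is a chain of 4 nodes with a double edge at one end; the terminal node there is the unique long simple root (C_4), so the type is C_4 (the algebra sp(8)).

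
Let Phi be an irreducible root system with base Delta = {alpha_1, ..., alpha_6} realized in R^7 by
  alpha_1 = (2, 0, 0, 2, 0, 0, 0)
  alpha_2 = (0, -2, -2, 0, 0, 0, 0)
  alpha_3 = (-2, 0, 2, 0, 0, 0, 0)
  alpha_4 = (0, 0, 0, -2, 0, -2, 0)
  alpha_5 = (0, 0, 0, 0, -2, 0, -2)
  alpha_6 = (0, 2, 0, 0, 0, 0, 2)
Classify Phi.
type A_6

Compute the Cartan integers a_ij = 2(alpha_i, alpha_j)/(alpha_j, alpha_j); the resulting 6x6 Cartan matrix is
[[2, 0, -1, -1, 0, 0], [0, 2, -1, 0, 0, -1], [-1, -1, 2, 0, 0, 0], [-1, 0, 0, 2, 0, 0], [0, 0, 0, 0, 2, -1], [0, -1, 0, 0, -1, 2]].
All simple roots have the same length, so the diagram is simply laced. The associated Dynkin diagram is a chain of 6 nodes with single edges (A_6), so the type is A_6 (the algebra sl(7)).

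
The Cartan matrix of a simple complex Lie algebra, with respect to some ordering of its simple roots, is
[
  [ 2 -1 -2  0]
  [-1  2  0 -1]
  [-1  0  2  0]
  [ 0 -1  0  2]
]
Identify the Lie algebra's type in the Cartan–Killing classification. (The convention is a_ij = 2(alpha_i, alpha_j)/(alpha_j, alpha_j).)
B_4

The matrix has rank 4 with 2's on the diagonal. Reading the off-diagonal entries as Dynkin edges (a single edge where a_ij = a_ji = -1; a double or triple edge where a_ij * a_ji = 2 or 3), the diagram is a chain of 4 nodes with a double edge at one end; the terminal node there is the unique short simple root (B_4). One simple-root ordering that puts it in standard form is (alpha_4, alpha_2, alpha_1, alpha_3). So the algebra is type B_4, i.e. so(9).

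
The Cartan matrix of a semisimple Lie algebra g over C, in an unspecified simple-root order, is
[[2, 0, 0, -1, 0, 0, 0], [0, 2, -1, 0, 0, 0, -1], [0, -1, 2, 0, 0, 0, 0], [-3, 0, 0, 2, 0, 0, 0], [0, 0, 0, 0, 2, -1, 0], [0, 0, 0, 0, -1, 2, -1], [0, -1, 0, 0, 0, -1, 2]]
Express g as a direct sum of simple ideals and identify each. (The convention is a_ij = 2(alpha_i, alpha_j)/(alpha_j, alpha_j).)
A_5 ⊕ G_2

The diagram associated to this matrix has two connected components: the simple roots {alpha_2, alpha_3, alpha_5, alpha_6, alpha_7} form a chain of 5 nodes with single edges (A_5), and {alpha_1, alpha_4} form two nodes joined by a triple edge (G_2). A semisimple Lie algebra decomposes uniquely as the direct sum of simple ideals, one per connected component of its Dynkin diagram, so g ≅ A_5 ⊕ G_2 (dimension 35 + 14 = 49).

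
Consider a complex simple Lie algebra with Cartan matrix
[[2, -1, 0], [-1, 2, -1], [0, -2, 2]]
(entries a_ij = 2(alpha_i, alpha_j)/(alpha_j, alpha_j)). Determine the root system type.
The matrix has rank 3 with 2's on the diagonal. Reading the off-diagonal entries as Dynkin edges (a single edge where a_ij = a_ji = -1; a double or triple edge where a_ij * a_ji = 2 or 3), the diagram is a chain of 3 nodes with a double edge at one end; the terminal node there is the unique long simple root (C_3). One simple-root ordering that puts it in standard form is (alpha_1, alpha_2, alpha_3). So the algebra is type C_3, i.e. sp(6).

type C_3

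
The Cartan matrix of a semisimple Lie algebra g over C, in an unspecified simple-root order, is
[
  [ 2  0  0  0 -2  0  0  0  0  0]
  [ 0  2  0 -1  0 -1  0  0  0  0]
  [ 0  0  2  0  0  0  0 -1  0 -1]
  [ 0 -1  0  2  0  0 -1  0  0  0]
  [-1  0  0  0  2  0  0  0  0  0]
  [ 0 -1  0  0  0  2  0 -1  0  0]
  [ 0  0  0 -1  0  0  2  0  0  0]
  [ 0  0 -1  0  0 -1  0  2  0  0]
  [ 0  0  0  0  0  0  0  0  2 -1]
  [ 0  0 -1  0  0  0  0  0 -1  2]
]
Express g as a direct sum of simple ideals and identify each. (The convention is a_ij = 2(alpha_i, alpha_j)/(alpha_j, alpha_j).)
A8 + B2

The diagram associated to this matrix has two connected components: the simple roots {alpha_2, alpha_3, alpha_4, alpha_6, alpha_7, alpha_8, alpha_9, alpha_10} form a chain of 8 nodes with single edges (A_8), and {alpha_1, alpha_5} form a chain of 2 nodes with a double edge at one end; the terminal node there is the unique short simple root (B_2). A semisimple Lie algebra decomposes uniquely as the direct sum of simple ideals, one per connected component of its Dynkin diagram, so g ≅ A_8 ⊕ B_2 (dimension 80 + 10 = 90).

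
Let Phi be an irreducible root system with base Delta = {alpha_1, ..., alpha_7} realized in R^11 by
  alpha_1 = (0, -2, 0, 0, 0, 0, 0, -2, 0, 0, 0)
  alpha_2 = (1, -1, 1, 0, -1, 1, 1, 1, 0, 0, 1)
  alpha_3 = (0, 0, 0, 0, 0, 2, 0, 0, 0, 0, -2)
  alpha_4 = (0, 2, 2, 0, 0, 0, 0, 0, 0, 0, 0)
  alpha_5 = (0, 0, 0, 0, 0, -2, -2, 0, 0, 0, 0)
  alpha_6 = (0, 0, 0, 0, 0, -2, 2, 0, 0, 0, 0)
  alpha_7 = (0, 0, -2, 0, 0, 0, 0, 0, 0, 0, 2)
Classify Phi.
Compute the Cartan integers a_ij = 2(alpha_i, alpha_j)/(alpha_j, alpha_j); the resulting 7x7 Cartan matrix is
[[2, 0, 0, -1, 0, 0, 0], [0, 2, 0, 0, -1, 0, 0], [0, 0, 2, 0, -1, -1, -1], [-1, 0, 0, 2, 0, 0, -1], [0, -1, -1, 0, 2, 0, 0], [0, 0, -1, 0, 0, 2, 0], [0, 0, -1, -1, 0, 0, 2]].
All simple roots have the same length, so the diagram is simply laced. The associated Dynkin diagram is a chain of 6 nodes with one extra node attached to the third node from one end (E_7), so the type is E_7.

E7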